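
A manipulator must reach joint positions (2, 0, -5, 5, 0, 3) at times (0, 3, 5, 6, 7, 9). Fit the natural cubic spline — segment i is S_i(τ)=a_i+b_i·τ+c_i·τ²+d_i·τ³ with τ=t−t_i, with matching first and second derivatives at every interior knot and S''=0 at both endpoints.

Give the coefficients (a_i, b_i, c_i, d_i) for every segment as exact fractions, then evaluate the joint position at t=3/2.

Δ: Δ0=-2/3, Δ1=-5/2, Δ2=10, Δ3=-5, Δ4=3/2
row 1: diag=10, rhs=-11; c'=1/5, d'=-11/10
row 2: denom=6−2·1/5=28/5; d'=(75−2·-11/10)/(28/5)=193/14
row 3: denom=4−1·5/28=107/28; d'=(-90−1·193/14)/(107/28)=-2906/107
row 4: denom=6−1·28/107=614/107; d'=(39−1·-2906/107)/(614/107)=7079/614
back: M4=7079/614
back: M3=-2906/107−28/107·7079/614=-9264/307
back: M2=193/14−5/28·-9264/307=11773/614
back: M1=-11/10−1/5·11773/614=-1515/307
M: M0=0, M1=-1515/307, M2=11773/614, M3=-9264/307, M4=7079/614, M5=0
seg 0: a=2, c=M0/2=0, d=(M1−M0)/(6·3)=-505/1842, b=Δ0−h0·(2M0+M1)/6=3317/1842
seg 1: a=0, c=M1/2=-1515/614, d=(M2−M1)/(6·2)=14803/7368, b=Δ1−h1·(2M1+M2)/6=-5159/921
seg 2: a=-5, c=M2/2=11773/1228, d=(M3−M2)/(6·1)=-30301/3684, b=Δ2−h2·(2M2+M3)/6=15911/1842
seg 3: a=5, c=M3/2=-4632/307, d=(M4−M3)/(6·1)=25607/3684, b=Δ3−h3·(2M3+M4)/6=11557/3684
seg 4: a=0, c=M4/2=7079/1228, d=(M5−M4)/(6·2)=-7079/7368, b=Δ4−h4·(2M4+M5)/6=-11395/1842
t_q=3/2 → seg 0, τ=3/2; S=2+3317/1842·τ+0·τ²+-505/1842·τ³=18547/4912

  seg 0: a=2 b=3317/1842 c=0 d=-505/1842
  seg 1: a=0 b=-5159/921 c=-1515/614 d=14803/7368
  seg 2: a=-5 b=15911/1842 c=11773/1228 d=-30301/3684
  seg 3: a=5 b=11557/3684 c=-4632/307 d=25607/3684
  seg 4: a=0 b=-11395/1842 c=7079/1228 d=-7079/7368
S(3/2) = 18547/4912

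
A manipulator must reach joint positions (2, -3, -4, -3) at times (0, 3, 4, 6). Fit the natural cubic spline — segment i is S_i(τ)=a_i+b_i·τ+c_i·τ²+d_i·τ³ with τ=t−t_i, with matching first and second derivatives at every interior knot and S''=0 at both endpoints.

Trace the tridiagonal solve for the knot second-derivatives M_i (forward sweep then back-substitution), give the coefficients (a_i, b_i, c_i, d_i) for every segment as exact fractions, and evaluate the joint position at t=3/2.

  seg 0: a=2 b=-515/282 c=0 d=5/282
  seg 1: a=-3 b=-190/141 c=15/94 d=53/282
  seg 2: a=-4 b=-131/282 c=34/47 d=-17/141
S(3/2) = -511/752

Δ: Δ0=-5/3, Δ1=-1, Δ2=1/2
row 1: diag=8, rhs=4; c'=1/8, d'=1/2
row 2: denom=6−1·1/8=47/8; d'=(9−1·1/2)/(47/8)=68/47
back: M2=68/47
back: M1=1/2−1/8·68/47=15/47
M: M0=0, M1=15/47, M2=68/47, M3=0
seg 0: a=2, c=M0/2=0, d=(M1−M0)/(6·3)=5/282, b=Δ0−h0·(2M0+M1)/6=-515/282
seg 1: a=-3, c=M1/2=15/94, d=(M2−M1)/(6·1)=53/282, b=Δ1−h1·(2M1+M2)/6=-190/141
seg 2: a=-4, c=M2/2=34/47, d=(M3−M2)/(6·2)=-17/141, b=Δ2−h2·(2M2+M3)/6=-131/282
t_q=3/2 → seg 0, τ=3/2; S=2+-515/282·τ+0·τ²+5/282·τ³=-511/752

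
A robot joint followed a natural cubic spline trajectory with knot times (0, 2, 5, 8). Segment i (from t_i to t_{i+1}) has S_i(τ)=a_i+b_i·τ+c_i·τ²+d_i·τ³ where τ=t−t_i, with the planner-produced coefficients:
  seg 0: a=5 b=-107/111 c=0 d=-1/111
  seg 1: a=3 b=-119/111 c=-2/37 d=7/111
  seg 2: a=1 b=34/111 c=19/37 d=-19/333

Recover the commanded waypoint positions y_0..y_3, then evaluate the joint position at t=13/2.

y_0 = S_0(0) = a_0 = 5
y_1 = S_1(0) = a_1 = 3
y_2 = S_2(0) = a_2 = 1
y_3 = S_2(3) = 5
t_q=13/2 is in segment 2 (τ=3/2); S_2(τ)=717/296

y_0=5 y_1=3 y_2=1 y_3=5
S(13/2) = 717/296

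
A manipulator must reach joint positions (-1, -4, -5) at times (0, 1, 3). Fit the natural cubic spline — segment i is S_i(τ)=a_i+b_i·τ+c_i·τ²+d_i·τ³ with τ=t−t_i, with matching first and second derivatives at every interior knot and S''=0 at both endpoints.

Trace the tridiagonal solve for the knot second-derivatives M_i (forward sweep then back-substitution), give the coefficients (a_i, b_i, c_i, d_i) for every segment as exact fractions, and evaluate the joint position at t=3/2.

  seg 0: a=-1 b=-41/12 c=0 d=5/12
  seg 1: a=-4 b=-13/6 c=5/4 d=-5/24
S(3/2) = -307/64

Δ: Δ0=-3, Δ1=-1/2
row 1: diag=6, rhs=15; c'=1/3, d'=5/2
back: M1=5/2
M: M0=0, M1=5/2, M2=0
seg 0: a=-1, c=M0/2=0, d=(M1−M0)/(6·1)=5/12, b=Δ0−h0·(2M0+M1)/6=-41/12
seg 1: a=-4, c=M1/2=5/4, d=(M2−M1)/(6·2)=-5/24, b=Δ1−h1·(2M1+M2)/6=-13/6
t_q=3/2 → seg 1, τ=1/2; S=-4+-13/6·τ+5/4·τ²+-5/24·τ³=-307/64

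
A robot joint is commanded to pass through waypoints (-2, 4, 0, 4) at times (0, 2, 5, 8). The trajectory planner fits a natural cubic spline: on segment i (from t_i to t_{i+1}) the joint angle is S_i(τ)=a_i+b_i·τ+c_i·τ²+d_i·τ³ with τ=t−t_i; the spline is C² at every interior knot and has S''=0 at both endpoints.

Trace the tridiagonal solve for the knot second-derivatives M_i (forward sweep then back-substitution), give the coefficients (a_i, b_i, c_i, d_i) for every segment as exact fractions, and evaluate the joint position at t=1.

Δ: Δ0=3, Δ1=-4/3, Δ2=4/3
row 1: diag=10, rhs=-26; c'=3/10, d'=-13/5
row 2: denom=12−3·3/10=111/10; d'=(16−3·-13/5)/(111/10)=238/111
back: M2=238/111
back: M1=-13/5−3/10·238/111=-120/37
M: M0=0, M1=-120/37, M2=238/111, M3=0
seg 0: a=-2, c=M0/2=0, d=(M1−M0)/(6·2)=-10/37, b=Δ0−h0·(2M0+M1)/6=151/37
seg 1: a=4, c=M1/2=-60/37, d=(M2−M1)/(6·3)=299/999, b=Δ1−h1·(2M1+M2)/6=31/37
seg 2: a=0, c=M2/2=119/111, d=(M3−M2)/(6·3)=-119/999, b=Δ2−h2·(2M2+M3)/6=-30/37
t_q=1 → seg 0, τ=1; S=-2+151/37·τ+0·τ²+-10/37·τ³=67/37

  seg 0: a=-2 b=151/37 c=0 d=-10/37
  seg 1: a=4 b=31/37 c=-60/37 d=299/999
  seg 2: a=0 b=-30/37 c=119/111 d=-119/999
S(1) = 67/37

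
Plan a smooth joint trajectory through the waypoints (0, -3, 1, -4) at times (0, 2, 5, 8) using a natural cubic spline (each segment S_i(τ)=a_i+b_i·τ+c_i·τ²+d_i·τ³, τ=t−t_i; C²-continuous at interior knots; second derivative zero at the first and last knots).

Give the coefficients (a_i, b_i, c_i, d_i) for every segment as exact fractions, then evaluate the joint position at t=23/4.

Δ: Δ0=-3/2, Δ1=4/3, Δ2=-5/3
row 1: diag=10, rhs=17; c'=3/10, d'=17/10
row 2: denom=12−3·3/10=111/10; d'=(-18−3·17/10)/(111/10)=-77/37
back: M2=-77/37
back: M1=17/10−3/10·-77/37=86/37
M: M0=0, M1=86/37, M2=-77/37, M3=0
seg 0: a=0, c=M0/2=0, d=(M1−M0)/(6·2)=43/222, b=Δ0−h0·(2M0+M1)/6=-505/222
seg 1: a=-3, c=M1/2=43/37, d=(M2−M1)/(6·3)=-163/666, b=Δ1−h1·(2M1+M2)/6=11/222
seg 2: a=1, c=M2/2=-77/74, d=(M3−M2)/(6·3)=77/666, b=Δ2−h2·(2M2+M3)/6=46/111
t_q=23/4 → seg 2, τ=3/4; S=1+46/111·τ+-77/74·τ²+77/666·τ³=3667/4736

  seg 0: a=0 b=-505/222 c=0 d=43/222
  seg 1: a=-3 b=11/222 c=43/37 d=-163/666
  seg 2: a=1 b=46/111 c=-77/74 d=77/666
S(23/4) = 3667/4736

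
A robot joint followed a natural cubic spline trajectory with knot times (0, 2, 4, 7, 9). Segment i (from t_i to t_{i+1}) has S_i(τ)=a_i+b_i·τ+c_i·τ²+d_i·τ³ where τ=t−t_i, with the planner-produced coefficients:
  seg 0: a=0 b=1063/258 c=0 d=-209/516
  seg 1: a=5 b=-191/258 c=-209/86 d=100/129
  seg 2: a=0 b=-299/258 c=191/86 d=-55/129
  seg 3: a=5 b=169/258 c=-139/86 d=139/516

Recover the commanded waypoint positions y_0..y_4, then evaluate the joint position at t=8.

y_0 = S_0(0) = a_0 = 0
y_1 = S_1(0) = a_1 = 5
y_2 = S_2(0) = a_2 = 0
y_3 = S_3(0) = a_3 = 5
y_4 = S_3(2) = 2
t_q=8 is in segment 3 (τ=1); S_3(τ)=741/172

y_0=0 y_1=5 y_2=0 y_3=5 y_4=2
S(8) = 741/172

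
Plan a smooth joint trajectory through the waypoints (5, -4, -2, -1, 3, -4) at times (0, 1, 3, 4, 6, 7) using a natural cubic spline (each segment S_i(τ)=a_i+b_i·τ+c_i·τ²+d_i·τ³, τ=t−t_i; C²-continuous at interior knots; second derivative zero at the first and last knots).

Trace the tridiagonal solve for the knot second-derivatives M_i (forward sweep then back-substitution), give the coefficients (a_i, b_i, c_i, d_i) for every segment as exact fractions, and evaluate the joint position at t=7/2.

Δ: Δ0=-9, Δ1=1, Δ2=1, Δ3=2, Δ4=-7
row 1: diag=6, rhs=60; c'=1/3, d'=10
row 2: denom=6−2·1/3=16/3; d'=(0−2·10)/(16/3)=-15/4
row 3: denom=6−1·3/16=93/16; d'=(6−1·-15/4)/(93/16)=52/31
row 4: denom=6−2·32/93=494/93; d'=(-54−2·52/31)/(494/93)=-2667/247
back: M4=-2667/247
back: M3=52/31−32/93·-2667/247=1332/247
back: M2=-15/4−3/16·1332/247=-1176/247
back: M1=10−1/3·-1176/247=2862/247
M: M0=0, M1=2862/247, M2=-1176/247, M3=1332/247, M4=-2667/247, M5=0
seg 0: a=5, c=M0/2=0, d=(M1−M0)/(6·1)=477/247, b=Δ0−h0·(2M0+M1)/6=-2700/247
seg 1: a=-4, c=M1/2=1431/247, d=(M2−M1)/(6·2)=-673/494, b=Δ1−h1·(2M1+M2)/6=-1269/247
seg 2: a=-2, c=M2/2=-588/247, d=(M3−M2)/(6·1)=22/13, b=Δ2−h2·(2M2+M3)/6=417/247
seg 3: a=-1, c=M3/2=666/247, d=(M4−M3)/(6·2)=-1333/988, b=Δ3−h3·(2M3+M4)/6=495/247
seg 4: a=3, c=M4/2=-2667/494, d=(M5−M4)/(6·1)=889/494, b=Δ4−h4·(2M4+M5)/6=-840/247
t_q=7/2 → seg 2, τ=1/2; S=-2+417/247·τ+-588/247·τ²+22/13·τ³=-117/76

  seg 0: a=5 b=-2700/247 c=0 d=477/247
  seg 1: a=-4 b=-1269/247 c=1431/247 d=-673/494
  seg 2: a=-2 b=417/247 c=-588/247 d=22/13
  seg 3: a=-1 b=495/247 c=666/247 d=-1333/988
  seg 4: a=3 b=-840/247 c=-2667/494 d=889/494
S(7/2) = -117/76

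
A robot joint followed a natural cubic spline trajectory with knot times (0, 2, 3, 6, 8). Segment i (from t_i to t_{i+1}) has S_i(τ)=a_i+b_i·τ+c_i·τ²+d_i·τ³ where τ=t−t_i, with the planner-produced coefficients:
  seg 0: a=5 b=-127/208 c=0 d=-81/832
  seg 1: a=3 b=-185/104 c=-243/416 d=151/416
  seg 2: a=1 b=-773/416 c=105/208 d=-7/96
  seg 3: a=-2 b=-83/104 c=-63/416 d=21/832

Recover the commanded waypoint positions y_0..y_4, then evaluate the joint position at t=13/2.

y_0 = S_0(0) = a_0 = 5
y_1 = S_1(0) = a_1 = 3
y_2 = S_2(0) = a_2 = 1
y_3 = S_3(0) = a_3 = -2
y_4 = S_3(2) = -4
t_q=13/2 is in segment 3 (τ=1/2); S_3(τ)=-16199/6656

y_0=5 y_1=3 y_2=1 y_3=-2 y_4=-4
S(13/2) = -16199/6656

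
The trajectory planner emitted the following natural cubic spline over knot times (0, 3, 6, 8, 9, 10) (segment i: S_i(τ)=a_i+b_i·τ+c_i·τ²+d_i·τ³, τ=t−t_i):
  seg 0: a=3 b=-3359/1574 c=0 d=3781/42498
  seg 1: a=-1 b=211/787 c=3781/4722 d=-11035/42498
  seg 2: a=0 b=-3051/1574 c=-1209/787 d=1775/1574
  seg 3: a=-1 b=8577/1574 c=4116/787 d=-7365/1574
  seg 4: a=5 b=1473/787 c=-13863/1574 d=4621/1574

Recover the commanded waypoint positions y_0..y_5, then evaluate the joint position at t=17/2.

y_0 = S_0(0) = a_0 = 3
y_1 = S_1(0) = a_1 = -1
y_2 = S_2(0) = a_2 = 0
y_3 = S_3(0) = a_3 = -1
y_4 = S_4(0) = a_4 = 5
y_5 = S_4(1) = 1
t_q=17/2 is in segment 3 (τ=1/2); S_3(τ)=30815/12592

y_0=3 y_1=-1 y_2=0 y_3=-1 y_4=5 y_5=1
S(17/2) = 30815/12592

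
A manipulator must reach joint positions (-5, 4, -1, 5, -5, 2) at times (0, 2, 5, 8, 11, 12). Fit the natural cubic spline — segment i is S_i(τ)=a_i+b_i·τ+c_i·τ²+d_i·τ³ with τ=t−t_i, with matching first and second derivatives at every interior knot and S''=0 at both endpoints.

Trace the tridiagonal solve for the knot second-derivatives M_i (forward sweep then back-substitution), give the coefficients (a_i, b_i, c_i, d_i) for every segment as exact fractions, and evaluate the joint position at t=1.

Δ: Δ0=9/2, Δ1=-5/3, Δ2=2, Δ3=-10/3, Δ4=7
row 1: diag=10, rhs=-37; c'=3/10, d'=-37/10
row 2: denom=12−3·3/10=111/10; d'=(22−3·-37/10)/(111/10)=331/111
row 3: denom=12−3·10/37=414/37; d'=(-32−3·331/111)/(414/37)=-505/138
row 4: denom=8−3·37/138=331/46; d'=(62−3·-505/138)/(331/46)=3357/331
back: M4=3357/331
back: M3=-505/138−37/138·3357/331=-6334/993
back: M2=331/111−10/37·-6334/993=4673/993
back: M1=-37/10−3/10·4673/993=-1692/331
M: M0=0, M1=-1692/331, M2=4673/993, M3=-6334/993, M4=3357/331, M5=0
seg 0: a=-5, c=M0/2=0, d=(M1−M0)/(6·2)=-141/331, b=Δ0−h0·(2M0+M1)/6=4107/662
seg 1: a=4, c=M1/2=-846/331, d=(M2−M1)/(6·3)=9749/17874, b=Δ1−h1·(2M1+M2)/6=723/662
seg 2: a=-1, c=M2/2=4673/1986, d=(M3−M2)/(6·3)=-1223/1986, b=Δ2−h2·(2M2+M3)/6=160/331
seg 3: a=5, c=M3/2=-3167/993, d=(M4−M3)/(6·3)=16405/17874, b=Δ3−h3·(2M3+M4)/6=-1341/662
seg 4: a=-5, c=M4/2=3357/662, d=(M5−M4)/(6·1)=-1119/662, b=Δ4−h4·(2M4+M5)/6=1198/331
t_q=1 → seg 0, τ=1; S=-5+4107/662·τ+0·τ²+-141/331·τ³=515/662

  seg 0: a=-5 b=4107/662 c=0 d=-141/331
  seg 1: a=4 b=723/662 c=-846/331 d=9749/17874
  seg 2: a=-1 b=160/331 c=4673/1986 d=-1223/1986
  seg 3: a=5 b=-1341/662 c=-3167/993 d=16405/17874
  seg 4: a=-5 b=1198/331 c=3357/662 d=-1119/662
S(1) = 515/662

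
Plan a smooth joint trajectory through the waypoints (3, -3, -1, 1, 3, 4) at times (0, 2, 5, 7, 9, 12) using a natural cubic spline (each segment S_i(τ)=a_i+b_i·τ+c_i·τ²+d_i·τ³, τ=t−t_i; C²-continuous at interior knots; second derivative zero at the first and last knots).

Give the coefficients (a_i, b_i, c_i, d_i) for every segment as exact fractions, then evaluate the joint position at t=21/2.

Δ: Δ0=-3, Δ1=2/3, Δ2=1, Δ3=1, Δ4=1/3
row 1: diag=10, rhs=22; c'=3/10, d'=11/5
row 2: denom=10−3·3/10=91/10; d'=(2−3·11/5)/(91/10)=-46/91
row 3: denom=8−2·20/91=688/91; d'=(0−2·-46/91)/(688/91)=23/172
row 4: denom=10−2·91/344=1629/172; d'=(-4−2·23/172)/(1629/172)=-734/1629
back: M4=-734/1629
back: M3=23/172−91/344·-734/1629=412/1629
back: M2=-46/91−20/91·412/1629=-914/1629
back: M1=11/5−3/10·-914/1629=1286/543
M: M0=0, M1=1286/543, M2=-914/1629, M3=412/1629, M4=-734/1629, M5=0
seg 0: a=3, c=M0/2=0, d=(M1−M0)/(6·2)=643/3258, b=Δ0−h0·(2M0+M1)/6=-6173/1629
seg 1: a=-3, c=M1/2=643/543, d=(M2−M1)/(6·3)=-2386/14661, b=Δ1−h1·(2M1+M2)/6=-2315/1629
seg 2: a=-1, c=M2/2=-457/1629, d=(M3−M2)/(6·2)=221/3258, b=Δ2−h2·(2M2+M3)/6=2101/1629
seg 3: a=1, c=M3/2=206/1629, d=(M4−M3)/(6·2)=-191/3258, b=Δ3−h3·(2M3+M4)/6=533/543
seg 4: a=3, c=M4/2=-367/1629, d=(M5−M4)/(6·3)=367/14661, b=Δ4−h4·(2M4+M5)/6=1277/1629
t_q=21/2 → seg 4, τ=3/2; S=3+1277/1629·τ+-367/1629·τ²+367/14661·τ³=5435/1448

  seg 0: a=3 b=-6173/1629 c=0 d=643/3258
  seg 1: a=-3 b=-2315/1629 c=643/543 d=-2386/14661
  seg 2: a=-1 b=2101/1629 c=-457/1629 d=221/3258
  seg 3: a=1 b=533/543 c=206/1629 d=-191/3258
  seg 4: a=3 b=1277/1629 c=-367/1629 d=367/14661
S(21/2) = 5435/1448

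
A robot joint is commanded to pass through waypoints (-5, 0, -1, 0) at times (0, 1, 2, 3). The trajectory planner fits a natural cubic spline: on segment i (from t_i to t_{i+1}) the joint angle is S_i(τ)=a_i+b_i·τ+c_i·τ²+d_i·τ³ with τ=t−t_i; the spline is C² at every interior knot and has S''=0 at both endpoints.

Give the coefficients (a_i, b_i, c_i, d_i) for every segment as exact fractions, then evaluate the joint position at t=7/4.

Δ: Δ0=5, Δ1=-1, Δ2=1
row 1: diag=4, rhs=-36; c'=1/4, d'=-9
row 2: denom=4−1·1/4=15/4; d'=(12−1·-9)/(15/4)=28/5
back: M2=28/5
back: M1=-9−1/4·28/5=-52/5
M: M0=0, M1=-52/5, M2=28/5, M3=0
seg 0: a=-5, c=M0/2=0, d=(M1−M0)/(6·1)=-26/15, b=Δ0−h0·(2M0+M1)/6=101/15
seg 1: a=0, c=M1/2=-26/5, d=(M2−M1)/(6·1)=8/3, b=Δ1−h1·(2M1+M2)/6=23/15
seg 2: a=-1, c=M2/2=14/5, d=(M3−M2)/(6·1)=-14/15, b=Δ2−h2·(2M2+M3)/6=-13/15
t_q=7/4 → seg 1, τ=3/4; S=0+23/15·τ+-26/5·τ²+8/3·τ³=-13/20

  seg 0: a=-5 b=101/15 c=0 d=-26/15
  seg 1: a=0 b=23/15 c=-26/5 d=8/3
  seg 2: a=-1 b=-13/15 c=14/5 d=-14/15
S(7/4) = -13/20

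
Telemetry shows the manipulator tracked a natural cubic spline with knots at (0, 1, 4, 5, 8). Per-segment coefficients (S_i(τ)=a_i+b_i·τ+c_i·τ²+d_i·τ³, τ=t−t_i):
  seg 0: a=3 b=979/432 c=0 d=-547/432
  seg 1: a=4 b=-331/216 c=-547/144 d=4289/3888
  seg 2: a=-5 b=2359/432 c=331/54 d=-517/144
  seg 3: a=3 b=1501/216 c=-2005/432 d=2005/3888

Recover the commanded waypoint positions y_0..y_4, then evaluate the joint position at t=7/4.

y_0=3 y_1=4 y_2=-5 y_3=3 y_4=-4
S(7/4) = 3623/3072

y_0 = S_0(0) = a_0 = 3
y_1 = S_1(0) = a_1 = 4
y_2 = S_2(0) = a_2 = -5
y_3 = S_3(0) = a_3 = 3
y_4 = S_3(3) = -4
t_q=7/4 is in segment 1 (τ=3/4); S_1(τ)=3623/3072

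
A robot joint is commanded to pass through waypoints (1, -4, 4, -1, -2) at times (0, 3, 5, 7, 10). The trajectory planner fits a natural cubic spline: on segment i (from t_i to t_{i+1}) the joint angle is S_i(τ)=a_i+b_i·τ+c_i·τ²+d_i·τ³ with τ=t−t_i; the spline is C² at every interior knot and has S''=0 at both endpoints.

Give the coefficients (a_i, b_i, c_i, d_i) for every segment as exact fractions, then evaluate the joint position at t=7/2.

Δ: Δ0=-5/3, Δ1=4, Δ2=-5/2, Δ3=-1/3
row 1: diag=10, rhs=34; c'=1/5, d'=17/5
row 2: denom=8−2·1/5=38/5; d'=(-39−2·17/5)/(38/5)=-229/38
row 3: denom=10−2·5/19=180/19; d'=(13−2·-229/38)/(180/19)=119/45
back: M3=119/45
back: M2=-229/38−5/19·119/45=-121/18
back: M1=17/5−1/5·-121/18=427/90
M: M0=0, M1=427/90, M2=-121/18, M3=119/45, M4=0
seg 0: a=1, c=M0/2=0, d=(M1−M0)/(6·3)=427/1620, b=Δ0−h0·(2M0+M1)/6=-727/180
seg 1: a=-4, c=M1/2=427/180, d=(M2−M1)/(6·2)=-43/45, b=Δ1−h1·(2M1+M2)/6=277/90
seg 2: a=4, c=M2/2=-121/36, d=(M3−M2)/(6·2)=281/360, b=Δ2−h2·(2M2+M3)/6=11/10
seg 3: a=-1, c=M3/2=119/90, d=(M4−M3)/(6·3)=-119/810, b=Δ3−h3·(2M3+M4)/6=-134/45
t_q=7/2 → seg 1, τ=1/2; S=-4+277/90·τ+427/180·τ²+-43/45·τ³=-159/80

  seg 0: a=1 b=-727/180 c=0 d=427/1620
  seg 1: a=-4 b=277/90 c=427/180 d=-43/45
  seg 2: a=4 b=11/10 c=-121/36 d=281/360
  seg 3: a=-1 b=-134/45 c=119/90 d=-119/810
S(7/2) = -159/80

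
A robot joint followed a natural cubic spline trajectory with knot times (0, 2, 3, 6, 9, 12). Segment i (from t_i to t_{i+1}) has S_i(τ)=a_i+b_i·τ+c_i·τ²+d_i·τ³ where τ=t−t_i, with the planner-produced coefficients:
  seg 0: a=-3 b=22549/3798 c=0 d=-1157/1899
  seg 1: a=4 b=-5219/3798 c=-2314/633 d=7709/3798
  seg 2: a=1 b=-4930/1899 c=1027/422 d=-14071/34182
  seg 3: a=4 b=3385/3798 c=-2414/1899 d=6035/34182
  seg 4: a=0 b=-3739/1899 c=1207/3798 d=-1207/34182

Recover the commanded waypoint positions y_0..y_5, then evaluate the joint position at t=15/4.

y_0=-3 y_1=4 y_2=1 y_3=4 y_4=0 y_5=-4
S(15/4) = 6703/27008

y_0 = S_0(0) = a_0 = -3
y_1 = S_1(0) = a_1 = 4
y_2 = S_2(0) = a_2 = 1
y_3 = S_3(0) = a_3 = 4
y_4 = S_4(0) = a_4 = 0
y_5 = S_4(3) = -4
t_q=15/4 is in segment 2 (τ=3/4); S_2(τ)=6703/27008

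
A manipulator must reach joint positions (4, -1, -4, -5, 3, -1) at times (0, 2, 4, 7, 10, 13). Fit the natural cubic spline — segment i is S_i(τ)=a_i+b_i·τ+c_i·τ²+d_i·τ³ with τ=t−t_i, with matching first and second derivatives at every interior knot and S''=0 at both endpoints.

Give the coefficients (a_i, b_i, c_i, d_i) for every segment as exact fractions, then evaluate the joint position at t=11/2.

  seg 0: a=4 b=-80/29 c=0 d=15/232
  seg 1: a=-1 b=-115/58 c=45/116 d=-17/232
  seg 2: a=-4 b=-38/29 c=-3/58 d=197/1566
  seg 3: a=-5 b=103/58 c=94/87 d=-409/1566
  seg 4: a=3 b=35/29 c=-221/174 d=221/1566
S(11/2) = -2625/464

Δ: Δ0=-5/2, Δ1=-3/2, Δ2=-1/3, Δ3=8/3, Δ4=-4/3
row 1: diag=8, rhs=6; c'=1/4, d'=3/4
row 2: denom=10−2·1/4=19/2; d'=(7−2·3/4)/(19/2)=11/19
row 3: denom=12−3·6/19=210/19; d'=(18−3·11/19)/(210/19)=103/70
row 4: denom=12−3·19/70=783/70; d'=(-24−3·103/70)/(783/70)=-221/87
back: M4=-221/87
back: M3=103/70−19/70·-221/87=188/87
back: M2=11/19−6/19·188/87=-3/29
back: M1=3/4−1/4·-3/29=45/58
M: M0=0, M1=45/58, M2=-3/29, M3=188/87, M4=-221/87, M5=0
seg 0: a=4, c=M0/2=0, d=(M1−M0)/(6·2)=15/232, b=Δ0−h0·(2M0+M1)/6=-80/29
seg 1: a=-1, c=M1/2=45/116, d=(M2−M1)/(6·2)=-17/232, b=Δ1−h1·(2M1+M2)/6=-115/58
seg 2: a=-4, c=M2/2=-3/58, d=(M3−M2)/(6·3)=197/1566, b=Δ2−h2·(2M2+M3)/6=-38/29
seg 3: a=-5, c=M3/2=94/87, d=(M4−M3)/(6·3)=-409/1566, b=Δ3−h3·(2M3+M4)/6=103/58
seg 4: a=3, c=M4/2=-221/174, d=(M5−M4)/(6·3)=221/1566, b=Δ4−h4·(2M4+M5)/6=35/29
t_q=11/2 → seg 2, τ=3/2; S=-4+-38/29·τ+-3/58·τ²+197/1566·τ³=-2625/464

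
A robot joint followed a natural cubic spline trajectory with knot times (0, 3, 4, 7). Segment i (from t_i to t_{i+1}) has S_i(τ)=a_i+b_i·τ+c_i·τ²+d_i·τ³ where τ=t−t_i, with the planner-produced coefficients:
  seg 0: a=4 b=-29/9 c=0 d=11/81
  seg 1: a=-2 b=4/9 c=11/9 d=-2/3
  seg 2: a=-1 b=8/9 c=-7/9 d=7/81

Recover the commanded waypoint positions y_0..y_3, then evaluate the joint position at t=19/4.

y_0=4 y_1=-2 y_2=-1 y_3=-3
S(19/4) = -47/64

y_0 = S_0(0) = a_0 = 4
y_1 = S_1(0) = a_1 = -2
y_2 = S_2(0) = a_2 = -1
y_3 = S_2(3) = -3
t_q=19/4 is in segment 2 (τ=3/4); S_2(τ)=-47/64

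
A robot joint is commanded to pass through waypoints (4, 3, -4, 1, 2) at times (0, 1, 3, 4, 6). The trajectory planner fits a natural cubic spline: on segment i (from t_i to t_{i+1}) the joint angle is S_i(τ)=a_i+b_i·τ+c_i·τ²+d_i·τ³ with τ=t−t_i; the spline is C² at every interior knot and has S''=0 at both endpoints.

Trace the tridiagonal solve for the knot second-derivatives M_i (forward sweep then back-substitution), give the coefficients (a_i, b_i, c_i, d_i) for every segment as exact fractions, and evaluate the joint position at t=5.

  seg 0: a=4 b=25/372 c=0 d=-397/372
  seg 1: a=3 b=-583/186 c=-397/124 d=1123/744
  seg 2: a=-4 b=202/93 c=363/62 d=-563/186
  seg 3: a=1 b=893/186 c=-100/31 d=50/93
S(5) = 193/62

Δ: Δ0=-1, Δ1=-7/2, Δ2=5, Δ3=1/2
row 1: diag=6, rhs=-15; c'=1/3, d'=-5/2
row 2: denom=6−2·1/3=16/3; d'=(51−2·-5/2)/(16/3)=21/2
row 3: denom=6−1·3/16=93/16; d'=(-27−1·21/2)/(93/16)=-200/31
back: M3=-200/31
back: M2=21/2−3/16·-200/31=363/31
back: M1=-5/2−1/3·363/31=-397/62
M: M0=0, M1=-397/62, M2=363/31, M3=-200/31, M4=0
seg 0: a=4, c=M0/2=0, d=(M1−M0)/(6·1)=-397/372, b=Δ0−h0·(2M0+M1)/6=25/372
seg 1: a=3, c=M1/2=-397/124, d=(M2−M1)/(6·2)=1123/744, b=Δ1−h1·(2M1+M2)/6=-583/186
seg 2: a=-4, c=M2/2=363/62, d=(M3−M2)/(6·1)=-563/186, b=Δ2−h2·(2M2+M3)/6=202/93
seg 3: a=1, c=M3/2=-100/31, d=(M4−M3)/(6·2)=50/93, b=Δ3−h3·(2M3+M4)/6=893/186
t_q=5 → seg 3, τ=1; S=1+893/186·τ+-100/31·τ²+50/93·τ³=193/62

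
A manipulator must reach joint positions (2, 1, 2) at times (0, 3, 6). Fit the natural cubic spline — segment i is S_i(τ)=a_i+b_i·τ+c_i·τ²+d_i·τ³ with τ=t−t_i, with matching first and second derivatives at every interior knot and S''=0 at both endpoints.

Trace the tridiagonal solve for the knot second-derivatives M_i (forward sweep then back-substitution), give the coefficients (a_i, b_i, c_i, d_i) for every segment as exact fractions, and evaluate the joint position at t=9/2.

  seg 0: a=2 b=-1/2 c=0 d=1/54
  seg 1: a=1 b=0 c=1/6 d=-1/54
S(9/2) = 21/16

Δ: Δ0=-1/3, Δ1=1/3
row 1: diag=12, rhs=4; c'=1/4, d'=1/3
back: M1=1/3
M: M0=0, M1=1/3, M2=0
seg 0: a=2, c=M0/2=0, d=(M1−M0)/(6·3)=1/54, b=Δ0−h0·(2M0+M1)/6=-1/2
seg 1: a=1, c=M1/2=1/6, d=(M2−M1)/(6·3)=-1/54, b=Δ1−h1·(2M1+M2)/6=0
t_q=9/2 → seg 1, τ=3/2; S=1+0·τ+1/6·τ²+-1/54·τ³=21/16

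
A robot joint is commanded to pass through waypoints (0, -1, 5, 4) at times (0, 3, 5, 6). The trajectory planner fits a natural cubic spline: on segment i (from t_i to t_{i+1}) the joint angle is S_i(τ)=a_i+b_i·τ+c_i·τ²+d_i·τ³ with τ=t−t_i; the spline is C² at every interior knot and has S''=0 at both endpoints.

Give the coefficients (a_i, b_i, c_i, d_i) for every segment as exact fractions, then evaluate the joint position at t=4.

  seg 0: a=0 b=-11/6 c=0 d=1/6
  seg 1: a=-1 b=8/3 c=3/2 d=-2/3
  seg 2: a=5 b=2/3 c=-5/2 d=5/6
S(4) = 5/2

Δ: Δ0=-1/3, Δ1=3, Δ2=-1
row 1: diag=10, rhs=20; c'=1/5, d'=2
row 2: denom=6−2·1/5=28/5; d'=(-24−2·2)/(28/5)=-5
back: M2=-5
back: M1=2−1/5·-5=3
M: M0=0, M1=3, M2=-5, M3=0
seg 0: a=0, c=M0/2=0, d=(M1−M0)/(6·3)=1/6, b=Δ0−h0·(2M0+M1)/6=-11/6
seg 1: a=-1, c=M1/2=3/2, d=(M2−M1)/(6·2)=-2/3, b=Δ1−h1·(2M1+M2)/6=8/3
seg 2: a=5, c=M2/2=-5/2, d=(M3−M2)/(6·1)=5/6, b=Δ2−h2·(2M2+M3)/6=2/3
t_q=4 → seg 1, τ=1; S=-1+8/3·τ+3/2·τ²+-2/3·τ³=5/2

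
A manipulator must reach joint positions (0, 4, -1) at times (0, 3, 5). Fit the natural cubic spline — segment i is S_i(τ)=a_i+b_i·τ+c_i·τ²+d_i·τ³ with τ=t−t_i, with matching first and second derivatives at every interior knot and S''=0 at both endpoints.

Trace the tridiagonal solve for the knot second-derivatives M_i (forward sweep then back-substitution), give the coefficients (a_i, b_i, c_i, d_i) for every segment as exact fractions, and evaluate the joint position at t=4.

Δ: Δ0=4/3, Δ1=-5/2
row 1: diag=10, rhs=-23; c'=1/5, d'=-23/10
back: M1=-23/10
M: M0=0, M1=-23/10, M2=0
seg 0: a=0, c=M0/2=0, d=(M1−M0)/(6·3)=-23/180, b=Δ0−h0·(2M0+M1)/6=149/60
seg 1: a=4, c=M1/2=-23/20, d=(M2−M1)/(6·2)=23/120, b=Δ1−h1·(2M1+M2)/6=-29/30
t_q=4 → seg 1, τ=1; S=4+-29/30·τ+-23/20·τ²+23/120·τ³=83/40

  seg 0: a=0 b=149/60 c=0 d=-23/180
  seg 1: a=4 b=-29/30 c=-23/20 d=23/120
S(4) = 83/40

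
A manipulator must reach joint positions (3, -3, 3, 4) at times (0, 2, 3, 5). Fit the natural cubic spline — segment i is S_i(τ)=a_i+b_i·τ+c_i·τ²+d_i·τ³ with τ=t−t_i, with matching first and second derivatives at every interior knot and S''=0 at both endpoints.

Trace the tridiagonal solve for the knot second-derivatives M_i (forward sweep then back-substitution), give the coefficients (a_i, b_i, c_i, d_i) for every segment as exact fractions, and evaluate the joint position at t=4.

  seg 0: a=3 b=-32/5 c=0 d=17/20
  seg 1: a=-3 b=19/5 c=51/10 d=-29/10
  seg 2: a=3 b=53/10 c=-18/5 d=3/5
S(4) = 53/10

Δ: Δ0=-3, Δ1=6, Δ2=1/2
row 1: diag=6, rhs=54; c'=1/6, d'=9
row 2: denom=6−1·1/6=35/6; d'=(-33−1·9)/(35/6)=-36/5
back: M2=-36/5
back: M1=9−1/6·-36/5=51/5
M: M0=0, M1=51/5, M2=-36/5, M3=0
seg 0: a=3, c=M0/2=0, d=(M1−M0)/(6·2)=17/20, b=Δ0−h0·(2M0+M1)/6=-32/5
seg 1: a=-3, c=M1/2=51/10, d=(M2−M1)/(6·1)=-29/10, b=Δ1−h1·(2M1+M2)/6=19/5
seg 2: a=3, c=M2/2=-18/5, d=(M3−M2)/(6·2)=3/5, b=Δ2−h2·(2M2+M3)/6=53/10
t_q=4 → seg 2, τ=1; S=3+53/10·τ+-18/5·τ²+3/5·τ³=53/10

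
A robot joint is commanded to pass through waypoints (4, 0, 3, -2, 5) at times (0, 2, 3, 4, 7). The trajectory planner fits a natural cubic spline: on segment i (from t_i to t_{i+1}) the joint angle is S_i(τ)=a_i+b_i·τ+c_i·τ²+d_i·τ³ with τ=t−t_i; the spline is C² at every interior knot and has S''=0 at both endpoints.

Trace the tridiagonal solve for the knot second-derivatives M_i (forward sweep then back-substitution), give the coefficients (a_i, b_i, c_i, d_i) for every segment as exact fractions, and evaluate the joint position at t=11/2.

  seg 0: a=4 b=-1213/267 c=0 d=679/1068
  seg 1: a=0 b=824/267 c=679/178 d=-2083/534
  seg 2: a=3 b=-527/534 c=-702/89 d=2069/534
  seg 3: a=-2 b=-1372/267 c=665/178 d=-665/1602
S(11/2) = -3849/1424

Δ: Δ0=-2, Δ1=3, Δ2=-5, Δ3=7/3
row 1: diag=6, rhs=30; c'=1/6, d'=5
row 2: denom=4−1·1/6=23/6; d'=(-48−1·5)/(23/6)=-318/23
row 3: denom=8−1·6/23=178/23; d'=(44−1·-318/23)/(178/23)=665/89
back: M3=665/89
back: M2=-318/23−6/23·665/89=-1404/89
back: M1=5−1/6·-1404/89=679/89
M: M0=0, M1=679/89, M2=-1404/89, M3=665/89, M4=0
seg 0: a=4, c=M0/2=0, d=(M1−M0)/(6·2)=679/1068, b=Δ0−h0·(2M0+M1)/6=-1213/267
seg 1: a=0, c=M1/2=679/178, d=(M2−M1)/(6·1)=-2083/534, b=Δ1−h1·(2M1+M2)/6=824/267
seg 2: a=3, c=M2/2=-702/89, d=(M3−M2)/(6·1)=2069/534, b=Δ2−h2·(2M2+M3)/6=-527/534
seg 3: a=-2, c=M3/2=665/178, d=(M4−M3)/(6·3)=-665/1602, b=Δ3−h3·(2M3+M4)/6=-1372/267
t_q=11/2 → seg 3, τ=3/2; S=-2+-1372/267·τ+665/178·τ²+-665/1602·τ³=-3849/1424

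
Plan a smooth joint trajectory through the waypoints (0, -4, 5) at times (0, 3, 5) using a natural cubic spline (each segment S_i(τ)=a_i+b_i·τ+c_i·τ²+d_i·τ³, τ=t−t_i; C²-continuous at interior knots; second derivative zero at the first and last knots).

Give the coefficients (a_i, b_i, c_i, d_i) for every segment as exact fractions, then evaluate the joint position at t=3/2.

  seg 0: a=0 b=-37/12 c=0 d=7/36
  seg 1: a=-4 b=13/6 c=7/4 d=-7/24
S(3/2) = -127/32

Δ: Δ0=-4/3, Δ1=9/2
row 1: diag=10, rhs=35; c'=1/5, d'=7/2
back: M1=7/2
M: M0=0, M1=7/2, M2=0
seg 0: a=0, c=M0/2=0, d=(M1−M0)/(6·3)=7/36, b=Δ0−h0·(2M0+M1)/6=-37/12
seg 1: a=-4, c=M1/2=7/4, d=(M2−M1)/(6·2)=-7/24, b=Δ1−h1·(2M1+M2)/6=13/6
t_q=3/2 → seg 0, τ=3/2; S=0+-37/12·τ+0·τ²+7/36·τ³=-127/32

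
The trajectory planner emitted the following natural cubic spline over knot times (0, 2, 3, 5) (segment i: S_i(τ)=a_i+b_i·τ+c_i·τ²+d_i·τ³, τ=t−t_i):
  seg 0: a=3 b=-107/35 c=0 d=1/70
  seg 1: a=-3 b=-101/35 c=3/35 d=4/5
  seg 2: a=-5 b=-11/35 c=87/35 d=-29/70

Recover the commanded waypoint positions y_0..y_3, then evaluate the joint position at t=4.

y_0 = S_0(0) = a_0 = 3
y_1 = S_1(0) = a_1 = -3
y_2 = S_2(0) = a_2 = -5
y_3 = S_2(2) = 1
t_q=4 is in segment 2 (τ=1); S_2(τ)=-227/70

y_0=3 y_1=-3 y_2=-5 y_3=1
S(4) = -227/70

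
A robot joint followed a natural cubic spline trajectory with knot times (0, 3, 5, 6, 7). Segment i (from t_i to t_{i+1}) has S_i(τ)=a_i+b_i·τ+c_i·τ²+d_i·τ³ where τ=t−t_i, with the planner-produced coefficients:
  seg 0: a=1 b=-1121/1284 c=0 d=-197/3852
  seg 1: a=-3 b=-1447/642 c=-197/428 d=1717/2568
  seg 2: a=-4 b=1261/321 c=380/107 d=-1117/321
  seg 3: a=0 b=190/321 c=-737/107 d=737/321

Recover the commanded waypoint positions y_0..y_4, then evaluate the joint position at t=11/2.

y_0=1 y_1=-3 y_2=-4 y_3=0 y_4=-4
S(11/2) = -1355/856

y_0 = S_0(0) = a_0 = 1
y_1 = S_1(0) = a_1 = -3
y_2 = S_2(0) = a_2 = -4
y_3 = S_3(0) = a_3 = 0
y_4 = S_3(1) = -4
t_q=11/2 is in segment 2 (τ=1/2); S_2(τ)=-1355/856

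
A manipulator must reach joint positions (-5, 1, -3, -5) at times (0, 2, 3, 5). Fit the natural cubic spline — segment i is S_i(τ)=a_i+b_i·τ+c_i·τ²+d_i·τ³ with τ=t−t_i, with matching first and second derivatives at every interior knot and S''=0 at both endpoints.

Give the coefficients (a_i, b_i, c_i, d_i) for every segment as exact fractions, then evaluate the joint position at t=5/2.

Δ: Δ0=3, Δ1=-4, Δ2=-1
row 1: diag=6, rhs=-42; c'=1/6, d'=-7
row 2: denom=6−1·1/6=35/6; d'=(18−1·-7)/(35/6)=30/7
back: M2=30/7
back: M1=-7−1/6·30/7=-54/7
M: M0=0, M1=-54/7, M2=30/7, M3=0
seg 0: a=-5, c=M0/2=0, d=(M1−M0)/(6·2)=-9/14, b=Δ0−h0·(2M0+M1)/6=39/7
seg 1: a=1, c=M1/2=-27/7, d=(M2−M1)/(6·1)=2, b=Δ1−h1·(2M1+M2)/6=-15/7
seg 2: a=-3, c=M2/2=15/7, d=(M3−M2)/(6·2)=-5/14, b=Δ2−h2·(2M2+M3)/6=-27/7
t_q=5/2 → seg 1, τ=1/2; S=1+-15/7·τ+-27/7·τ²+2·τ³=-11/14

  seg 0: a=-5 b=39/7 c=0 d=-9/14
  seg 1: a=1 b=-15/7 c=-27/7 d=2
  seg 2: a=-3 b=-27/7 c=15/7 d=-5/14
S(5/2) = -11/14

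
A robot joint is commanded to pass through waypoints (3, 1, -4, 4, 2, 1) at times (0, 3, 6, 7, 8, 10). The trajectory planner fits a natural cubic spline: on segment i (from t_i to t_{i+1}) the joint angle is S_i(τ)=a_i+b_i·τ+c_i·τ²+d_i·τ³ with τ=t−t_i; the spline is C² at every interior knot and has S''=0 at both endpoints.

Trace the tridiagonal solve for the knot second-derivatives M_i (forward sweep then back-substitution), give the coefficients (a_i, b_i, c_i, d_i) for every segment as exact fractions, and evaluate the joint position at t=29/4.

Δ: Δ0=-2/3, Δ1=-5/3, Δ2=8, Δ3=-2, Δ4=-1/2
row 1: diag=12, rhs=-6; c'=1/4, d'=-1/2
row 2: denom=8−3·1/4=29/4; d'=(58−3·-1/2)/(29/4)=238/29
row 3: denom=4−1·4/29=112/29; d'=(-60−1·238/29)/(112/29)=-989/56
row 4: denom=6−1·29/112=643/112; d'=(9−1·-989/56)/(643/112)=2986/643
back: M4=2986/643
back: M3=-989/56−29/112·2986/643=-12129/643
back: M2=238/29−4/29·-12129/643=6950/643
back: M1=-1/2−1/4·6950/643=-2059/643
M: M0=0, M1=-2059/643, M2=6950/643, M3=-12129/643, M4=2986/643, M5=0
seg 0: a=3, c=M0/2=0, d=(M1−M0)/(6·3)=-2059/11574, b=Δ0−h0·(2M0+M1)/6=3605/3858
seg 1: a=1, c=M1/2=-2059/1286, d=(M2−M1)/(6·3)=1001/1286, b=Δ1−h1·(2M1+M2)/6=-7463/1929
seg 2: a=-4, c=M2/2=3475/643, d=(M3−M2)/(6·1)=-19079/3858, b=Δ2−h2·(2M2+M3)/6=29093/3858
seg 3: a=4, c=M3/2=-12129/1286, d=(M4−M3)/(6·1)=15115/3858, b=Δ3−h3·(2M3+M4)/6=6778/1929
seg 4: a=2, c=M4/2=1493/643, d=(M5−M4)/(6·2)=-1493/3858, b=Δ4−h4·(2M4+M5)/6=-13873/3858
t_q=29/4 → seg 3, τ=1/4; S=4+6778/1929·τ+-12129/1286·τ²+15115/3858·τ³=358037/82304

  seg 0: a=3 b=3605/3858 c=0 d=-2059/11574
  seg 1: a=1 b=-7463/1929 c=-2059/1286 d=1001/1286
  seg 2: a=-4 b=29093/3858 c=3475/643 d=-19079/3858
  seg 3: a=4 b=6778/1929 c=-12129/1286 d=15115/3858
  seg 4: a=2 b=-13873/3858 c=1493/643 d=-1493/3858
S(29/4) = 358037/82304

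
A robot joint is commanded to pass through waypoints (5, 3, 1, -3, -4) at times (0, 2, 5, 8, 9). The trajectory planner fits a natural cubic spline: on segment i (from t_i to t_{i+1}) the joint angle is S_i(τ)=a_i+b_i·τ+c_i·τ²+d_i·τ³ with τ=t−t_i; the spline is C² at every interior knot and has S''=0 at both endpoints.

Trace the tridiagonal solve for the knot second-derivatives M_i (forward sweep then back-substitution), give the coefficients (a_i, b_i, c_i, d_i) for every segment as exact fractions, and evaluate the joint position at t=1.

  seg 0: a=5 b=-149/133 c=0 d=4/133
  seg 1: a=3 b=-101/133 c=24/133 d=-179/3591
  seg 2: a=1 b=-136/133 c=-107/399 d=197/3591
  seg 3: a=-3 b=-153/133 c=30/133 d=-10/133
S(1) = 520/133

Δ: Δ0=-1, Δ1=-2/3, Δ2=-4/3, Δ3=-1
row 1: diag=10, rhs=2; c'=3/10, d'=1/5
row 2: denom=12−3·3/10=111/10; d'=(-4−3·1/5)/(111/10)=-46/111
row 3: denom=8−3·10/37=266/37; d'=(2−3·-46/111)/(266/37)=60/133
back: M3=60/133
back: M2=-46/111−10/37·60/133=-214/399
back: M1=1/5−3/10·-214/399=48/133
M: M0=0, M1=48/133, M2=-214/399, M3=60/133, M4=0
seg 0: a=5, c=M0/2=0, d=(M1−M0)/(6·2)=4/133, b=Δ0−h0·(2M0+M1)/6=-149/133
seg 1: a=3, c=M1/2=24/133, d=(M2−M1)/(6·3)=-179/3591, b=Δ1−h1·(2M1+M2)/6=-101/133
seg 2: a=1, c=M2/2=-107/399, d=(M3−M2)/(6·3)=197/3591, b=Δ2−h2·(2M2+M3)/6=-136/133
seg 3: a=-3, c=M3/2=30/133, d=(M4−M3)/(6·1)=-10/133, b=Δ3−h3·(2M3+M4)/6=-153/133
t_q=1 → seg 0, τ=1; S=5+-149/133·τ+0·τ²+4/133·τ³=520/133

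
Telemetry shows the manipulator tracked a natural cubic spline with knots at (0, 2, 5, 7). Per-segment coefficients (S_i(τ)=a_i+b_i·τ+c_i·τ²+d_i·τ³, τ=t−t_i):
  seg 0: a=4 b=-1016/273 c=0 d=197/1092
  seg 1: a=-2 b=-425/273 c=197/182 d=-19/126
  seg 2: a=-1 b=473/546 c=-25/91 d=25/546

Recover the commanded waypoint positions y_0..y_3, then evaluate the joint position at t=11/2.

y_0 = S_0(0) = a_0 = 4
y_1 = S_1(0) = a_1 = -2
y_2 = S_2(0) = a_2 = -1
y_3 = S_2(2) = 0
t_q=11/2 is in segment 2 (τ=1/2); S_2(τ)=-131/208

y_0=4 y_1=-2 y_2=-1 y_3=0
S(11/2) = -131/208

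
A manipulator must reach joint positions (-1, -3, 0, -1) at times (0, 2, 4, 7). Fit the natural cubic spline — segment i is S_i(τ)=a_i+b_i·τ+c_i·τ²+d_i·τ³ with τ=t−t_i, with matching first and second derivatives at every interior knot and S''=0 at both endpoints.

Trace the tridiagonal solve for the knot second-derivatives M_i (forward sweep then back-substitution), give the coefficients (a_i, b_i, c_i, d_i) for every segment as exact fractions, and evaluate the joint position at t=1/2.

  seg 0: a=-1 b=-100/57 c=0 d=43/228
  seg 1: a=-3 b=29/57 c=43/38 d=-145/456
  seg 2: a=0 b=139/114 c=-59/76 d=59/684
S(1/2) = -1127/608

Δ: Δ0=-1, Δ1=3/2, Δ2=-1/3
row 1: diag=8, rhs=15; c'=1/4, d'=15/8
row 2: denom=10−2·1/4=19/2; d'=(-11−2·15/8)/(19/2)=-59/38
back: M2=-59/38
back: M1=15/8−1/4·-59/38=43/19
M: M0=0, M1=43/19, M2=-59/38, M3=0
seg 0: a=-1, c=M0/2=0, d=(M1−M0)/(6·2)=43/228, b=Δ0−h0·(2M0+M1)/6=-100/57
seg 1: a=-3, c=M1/2=43/38, d=(M2−M1)/(6·2)=-145/456, b=Δ1−h1·(2M1+M2)/6=29/57
seg 2: a=0, c=M2/2=-59/76, d=(M3−M2)/(6·3)=59/684, b=Δ2−h2·(2M2+M3)/6=139/114
t_q=1/2 → seg 0, τ=1/2; S=-1+-100/57·τ+0·τ²+43/228·τ³=-1127/608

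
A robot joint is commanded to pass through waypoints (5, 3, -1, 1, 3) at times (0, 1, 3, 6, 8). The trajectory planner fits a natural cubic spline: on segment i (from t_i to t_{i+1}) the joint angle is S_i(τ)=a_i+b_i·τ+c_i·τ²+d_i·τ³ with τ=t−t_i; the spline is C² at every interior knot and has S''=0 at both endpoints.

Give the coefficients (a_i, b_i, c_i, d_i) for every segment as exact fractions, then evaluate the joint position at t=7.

  seg 0: a=5 b=-131/69 c=0 d=-7/69
  seg 1: a=3 b=-152/69 c=-7/23 d=14/69
  seg 2: a=-1 b=-68/69 c=21/23 d=-25/207
  seg 3: a=1 b=85/69 c=-4/23 d=2/69
S(7) = 48/23

Δ: Δ0=-2, Δ1=-2, Δ2=2/3, Δ3=1
row 1: diag=6, rhs=0; c'=1/3, d'=0
row 2: denom=10−2·1/3=28/3; d'=(16−2·0)/(28/3)=12/7
row 3: denom=10−3·9/28=253/28; d'=(2−3·12/7)/(253/28)=-8/23
back: M3=-8/23
back: M2=12/7−9/28·-8/23=42/23
back: M1=0−1/3·42/23=-14/23
M: M0=0, M1=-14/23, M2=42/23, M3=-8/23, M4=0
seg 0: a=5, c=M0/2=0, d=(M1−M0)/(6·1)=-7/69, b=Δ0−h0·(2M0+M1)/6=-131/69
seg 1: a=3, c=M1/2=-7/23, d=(M2−M1)/(6·2)=14/69, b=Δ1−h1·(2M1+M2)/6=-152/69
seg 2: a=-1, c=M2/2=21/23, d=(M3−M2)/(6·3)=-25/207, b=Δ2−h2·(2M2+M3)/6=-68/69
seg 3: a=1, c=M3/2=-4/23, d=(M4−M3)/(6·2)=2/69, b=Δ3−h3·(2M3+M4)/6=85/69
t_q=7 → seg 3, τ=1; S=1+85/69·τ+-4/23·τ²+2/69·τ³=48/23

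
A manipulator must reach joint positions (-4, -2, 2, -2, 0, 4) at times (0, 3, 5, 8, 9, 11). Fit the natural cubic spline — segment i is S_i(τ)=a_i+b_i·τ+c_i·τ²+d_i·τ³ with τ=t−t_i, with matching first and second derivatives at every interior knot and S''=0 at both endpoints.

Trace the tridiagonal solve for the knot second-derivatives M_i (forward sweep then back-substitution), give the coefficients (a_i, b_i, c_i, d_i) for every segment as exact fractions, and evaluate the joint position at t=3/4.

Δ: Δ0=2/3, Δ1=2, Δ2=-4/3, Δ3=2, Δ4=2
row 1: diag=10, rhs=8; c'=1/5, d'=4/5
row 2: denom=10−2·1/5=48/5; d'=(-20−2·4/5)/(48/5)=-9/4
row 3: denom=8−3·5/16=113/16; d'=(20−3·-9/4)/(113/16)=428/113
row 4: denom=6−1·16/113=662/113; d'=(0−1·428/113)/(662/113)=-214/331
back: M4=-214/331
back: M3=428/113−16/113·-214/331=1284/331
back: M2=-9/4−5/16·1284/331=-1146/331
back: M1=4/5−1/5·-1146/331=494/331
M: M0=0, M1=494/331, M2=-1146/331, M3=1284/331, M4=-214/331, M5=0
seg 0: a=-4, c=M0/2=0, d=(M1−M0)/(6·3)=247/2979, b=Δ0−h0·(2M0+M1)/6=-79/993
seg 1: a=-2, c=M1/2=247/331, d=(M2−M1)/(6·2)=-410/993, b=Δ1−h1·(2M1+M2)/6=2144/993
seg 2: a=2, c=M2/2=-573/331, d=(M3−M2)/(6·3)=135/331, b=Δ2−h2·(2M2+M3)/6=188/993
seg 3: a=-2, c=M3/2=642/331, d=(M4−M3)/(6·1)=-749/993, b=Δ3−h3·(2M3+M4)/6=809/993
seg 4: a=0, c=M4/2=-107/331, d=(M5−M4)/(6·2)=107/1986, b=Δ4−h4·(2M4+M5)/6=2414/993
t_q=3/4 → seg 0, τ=3/4; S=-4+-79/993·τ+0·τ²+247/2979·τ³=-85259/21184

  seg 0: a=-4 b=-79/993 c=0 d=247/2979
  seg 1: a=-2 b=2144/993 c=247/331 d=-410/993
  seg 2: a=2 b=188/993 c=-573/331 d=135/331
  seg 3: a=-2 b=809/993 c=642/331 d=-749/993
  seg 4: a=0 b=2414/993 c=-107/331 d=107/1986
S(3/4) = -85259/21184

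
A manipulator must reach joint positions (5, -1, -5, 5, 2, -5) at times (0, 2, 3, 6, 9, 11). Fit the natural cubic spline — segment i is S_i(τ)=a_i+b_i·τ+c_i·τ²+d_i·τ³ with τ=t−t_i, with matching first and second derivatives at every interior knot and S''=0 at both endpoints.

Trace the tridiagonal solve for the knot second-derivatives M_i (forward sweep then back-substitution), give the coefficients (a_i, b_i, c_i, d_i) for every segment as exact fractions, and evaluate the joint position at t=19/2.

Δ: Δ0=-3, Δ1=-4, Δ2=10/3, Δ3=-1, Δ4=-7/2
row 1: diag=6, rhs=-6; c'=1/6, d'=-1
row 2: denom=8−1·1/6=47/6; d'=(44−1·-1)/(47/6)=270/47
row 3: denom=12−3·18/47=510/47; d'=(-26−3·270/47)/(510/47)=-1016/255
row 4: denom=10−3·47/170=1559/170; d'=(-15−3·-1016/255)/(1559/170)=-518/1559
back: M4=-518/1559
back: M3=-1016/255−47/170·-518/1559=-18205/4677
back: M2=270/47−18/47·-18205/4677=11280/1559
back: M1=-1−1/6·11280/1559=-3439/1559
M: M0=0, M1=-3439/1559, M2=11280/1559, M3=-18205/4677, M4=-518/1559, M5=0
seg 0: a=5, c=M0/2=0, d=(M1−M0)/(6·2)=-3439/18708, b=Δ0−h0·(2M0+M1)/6=-10592/4677
seg 1: a=-1, c=M1/2=-3439/3118, d=(M2−M1)/(6·1)=14719/9354, b=Δ1−h1·(2M1+M2)/6=-20909/4677
seg 2: a=-5, c=M2/2=5640/1559, d=(M3−M2)/(6·3)=-52045/84186, b=Δ2−h2·(2M2+M3)/6=-18295/9354
seg 3: a=5, c=M3/2=-18205/9354, d=(M4−M3)/(6·3)=16651/84186, b=Δ3−h3·(2M3+M4)/6=14305/4677
seg 4: a=2, c=M4/2=-259/1559, d=(M5−M4)/(6·2)=259/9354, b=Δ4−h4·(2M4+M5)/6=-30667/9354
t_q=19/2 → seg 4, τ=1/2; S=2+-30667/9354·τ+-259/1559·τ²+259/9354·τ³=8049/24944

  seg 0: a=5 b=-10592/4677 c=0 d=-3439/18708
  seg 1: a=-1 b=-20909/4677 c=-3439/3118 d=14719/9354
  seg 2: a=-5 b=-18295/9354 c=5640/1559 d=-52045/84186
  seg 3: a=5 b=14305/4677 c=-18205/9354 d=16651/84186
  seg 4: a=2 b=-30667/9354 c=-259/1559 d=259/9354
S(19/2) = 8049/24944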